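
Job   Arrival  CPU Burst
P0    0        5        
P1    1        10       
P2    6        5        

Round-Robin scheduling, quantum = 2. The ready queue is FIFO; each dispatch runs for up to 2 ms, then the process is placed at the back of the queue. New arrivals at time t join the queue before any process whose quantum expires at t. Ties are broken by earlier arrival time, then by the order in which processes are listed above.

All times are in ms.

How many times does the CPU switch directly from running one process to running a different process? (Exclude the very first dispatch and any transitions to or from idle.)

Schedule: | P0 0-2 | P1 2-4 | P0 4-6 | P1 6-8 | P2 8-10 | P0 10-11 | P1 11-13 | P2 13-15 | P1 15-17 | P2 17-18 | P1 18-20 |
Completion: P0=11  P1=20  P2=18
Turnaround (C−A): P0=11  P1=19  P2=12

10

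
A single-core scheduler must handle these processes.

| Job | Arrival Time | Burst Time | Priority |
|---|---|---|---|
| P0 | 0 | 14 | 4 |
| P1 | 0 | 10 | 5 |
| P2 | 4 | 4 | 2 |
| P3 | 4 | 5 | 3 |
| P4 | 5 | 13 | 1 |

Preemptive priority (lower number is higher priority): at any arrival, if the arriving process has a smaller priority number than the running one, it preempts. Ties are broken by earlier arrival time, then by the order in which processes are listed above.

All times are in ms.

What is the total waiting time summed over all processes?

Timeline: | P0 0-4 | P2 4-5 | P4 5-18 | P2 18-21 | P3 21-26 | P0 26-36 | P1 36-46 |
Completion: P0=36  P1=46  P2=21  P3=26  P4=18
Waiting = turnaround − burst: P0=22, P1=36, P2=13, P3=17, P4=0
Total waiting = 22 + 36 + 13 + 17 + 0 = 88

88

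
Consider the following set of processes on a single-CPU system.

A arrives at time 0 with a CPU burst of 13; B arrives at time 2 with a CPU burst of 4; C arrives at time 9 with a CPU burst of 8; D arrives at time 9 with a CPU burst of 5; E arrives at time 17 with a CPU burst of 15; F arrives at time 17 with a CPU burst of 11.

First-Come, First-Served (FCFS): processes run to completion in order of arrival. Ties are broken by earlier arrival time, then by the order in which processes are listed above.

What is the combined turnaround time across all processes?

Gantt: | A 0-13 | B 13-17 | C 17-25 | D 25-30 | E 30-45 | F 45-56 |
Completion: A=13  B=17  C=25  D=30  E=45  F=56
Turnaround = completion − arrival: A=13, B=15, C=16, D=21, E=28, F=39
Total turnaround = 13 + 15 + 16 + 21 + 28 + 39 = 132

132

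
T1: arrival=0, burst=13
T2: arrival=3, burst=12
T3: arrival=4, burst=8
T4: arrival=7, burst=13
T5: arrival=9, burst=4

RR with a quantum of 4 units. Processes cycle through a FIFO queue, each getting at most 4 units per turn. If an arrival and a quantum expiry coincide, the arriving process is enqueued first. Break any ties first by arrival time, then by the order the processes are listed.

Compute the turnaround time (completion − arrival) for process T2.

41

Timeline: | T1 0-4 | T2 4-8 | T3 8-12 | T1 12-16 | T4 16-20 | T2 20-24 | T5 24-28 | T3 28-32 | T1 32-36 | T4 36-40 | T2 40-44 | T1 44-45 | T4 45-50 |
Completion: T1=45  T2=44  T3=32  T4=50  T5=28
Turnaround(T2) = completion − arrival = 44 − 3 = 41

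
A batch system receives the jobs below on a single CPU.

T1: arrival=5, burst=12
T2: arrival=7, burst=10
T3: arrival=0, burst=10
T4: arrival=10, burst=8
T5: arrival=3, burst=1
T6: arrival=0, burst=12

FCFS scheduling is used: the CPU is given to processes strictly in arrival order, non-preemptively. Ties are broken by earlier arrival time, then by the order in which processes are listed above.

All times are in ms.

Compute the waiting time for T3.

Timeline: | T3 0-10 | T6 10-22 | T5 22-23 | T1 23-35 | T2 35-45 | T4 45-53 |
Completion: T1=35  T2=45  T3=10  T4=53  T5=23  T6=22
Turnaround (C−A): T1=30  T2=38  T3=10  T4=43  T5=20  T6=22
Waiting(T3) = turnaround − burst = 10 − 10 = 0

0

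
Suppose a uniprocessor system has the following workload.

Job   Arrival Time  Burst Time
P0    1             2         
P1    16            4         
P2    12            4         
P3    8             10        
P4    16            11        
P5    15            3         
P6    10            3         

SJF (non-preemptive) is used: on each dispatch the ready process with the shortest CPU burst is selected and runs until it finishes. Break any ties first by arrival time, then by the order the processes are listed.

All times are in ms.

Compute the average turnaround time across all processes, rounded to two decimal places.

13.00

Gantt: | idle 0-1 | P0 1-3 | idle 3-8 | P3 8-18 | P6 18-21 | P5 21-24 | P2 24-28 | P1 28-32 | P4 32-43 |
Completion: P0=3  P1=32  P2=28  P3=18  P4=43  P5=24  P6=21
Turnaround (C−A): P0=2  P1=16  P2=16  P3=10  P4=27  P5=9  P6=11
Turnaround times: P0=2, P1=16, P2=16, P3=10, P4=27, P5=9, P6=11
Average turnaround = (2+16+16+10+27+9+11) / 7 = 91/7 = 13.00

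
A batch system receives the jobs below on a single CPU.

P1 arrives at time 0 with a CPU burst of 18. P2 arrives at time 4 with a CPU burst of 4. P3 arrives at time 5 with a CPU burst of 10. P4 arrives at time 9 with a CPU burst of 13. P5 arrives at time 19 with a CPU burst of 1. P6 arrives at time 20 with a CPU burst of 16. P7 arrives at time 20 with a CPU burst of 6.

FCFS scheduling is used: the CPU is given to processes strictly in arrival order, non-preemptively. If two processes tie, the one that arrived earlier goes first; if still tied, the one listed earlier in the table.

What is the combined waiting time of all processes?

148

Gantt: | P1 0-18 | P2 18-22 | P3 22-32 | P4 32-45 | P5 45-46 | P6 46-62 | P7 62-68 |
Completion: P1=18  P2=22  P3=32  P4=45  P5=46  P6=62  P7=68
Turnaround (C−A): P1=18  P2=18  P3=27  P4=36  P5=27  P6=42  P7=48
Waiting = turnaround − burst: P1=0, P2=14, P3=17, P4=23, P5=26, P6=26, P7=42
Total waiting = 0 + 14 + 17 + 23 + 26 + 26 + 42 = 148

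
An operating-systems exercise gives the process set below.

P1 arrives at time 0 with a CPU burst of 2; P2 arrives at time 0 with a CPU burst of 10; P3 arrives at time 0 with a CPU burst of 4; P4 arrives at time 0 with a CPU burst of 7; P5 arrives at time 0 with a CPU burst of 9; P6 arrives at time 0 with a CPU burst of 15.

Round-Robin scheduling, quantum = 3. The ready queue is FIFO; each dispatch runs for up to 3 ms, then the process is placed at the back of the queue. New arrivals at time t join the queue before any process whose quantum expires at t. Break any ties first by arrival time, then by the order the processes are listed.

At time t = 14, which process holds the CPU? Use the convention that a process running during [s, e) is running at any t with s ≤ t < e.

P6

Schedule: | P1 0-2 | P2 2-5 | P3 5-8 | P4 8-11 | P5 11-14 | P6 14-17 | P2 17-20 | P3 20-21 | P4 21-24 | P5 24-27 | P6 27-30 | P2 30-33 | P4 33-34 | P5 34-37 | P6 37-40 | P2 40-41 | P6 41-47 |
Completion: P1=2  P2=41  P3=21  P4=34  P5=37  P6=47
Turnaround (C−A): P1=2  P2=41  P3=21  P4=34  P5=37  P6=47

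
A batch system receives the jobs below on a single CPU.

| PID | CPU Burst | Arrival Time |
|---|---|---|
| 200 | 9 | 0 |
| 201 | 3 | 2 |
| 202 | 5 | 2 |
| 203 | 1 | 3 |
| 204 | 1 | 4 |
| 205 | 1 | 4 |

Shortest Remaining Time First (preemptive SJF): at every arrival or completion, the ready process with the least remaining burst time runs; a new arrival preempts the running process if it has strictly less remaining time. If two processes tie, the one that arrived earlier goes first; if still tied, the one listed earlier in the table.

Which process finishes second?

Timeline: | 200 0-2 | 201 2-3 | 203 3-4 | 204 4-5 | 205 5-6 | 201 6-8 | 202 8-13 | 200 13-20 |
Completion: 200=20  201=8  202=13  203=4  204=5  205=6
Finish order: 203 → 204 → 205 → 201 → 202 → 200

204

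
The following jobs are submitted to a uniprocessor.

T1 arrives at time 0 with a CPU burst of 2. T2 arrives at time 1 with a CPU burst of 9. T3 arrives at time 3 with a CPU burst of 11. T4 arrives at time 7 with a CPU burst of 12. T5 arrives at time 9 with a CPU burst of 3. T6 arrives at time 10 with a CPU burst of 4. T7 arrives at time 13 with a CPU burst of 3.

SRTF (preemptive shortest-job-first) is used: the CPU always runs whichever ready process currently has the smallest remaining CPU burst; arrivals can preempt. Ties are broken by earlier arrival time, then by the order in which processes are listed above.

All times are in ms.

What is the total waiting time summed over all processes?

Schedule: | T1 0-2 | T2 2-11 | T5 11-14 | T7 14-17 | T6 17-21 | T3 21-32 | T4 32-44 |
Completion: T1=2  T2=11  T3=32  T4=44  T5=14  T6=21  T7=17
Waiting = turnaround − burst: T1=0, T2=1, T3=18, T4=25, T5=2, T6=7, T7=1
Total waiting = 0 + 1 + 18 + 25 + 2 + 7 + 1 = 54

54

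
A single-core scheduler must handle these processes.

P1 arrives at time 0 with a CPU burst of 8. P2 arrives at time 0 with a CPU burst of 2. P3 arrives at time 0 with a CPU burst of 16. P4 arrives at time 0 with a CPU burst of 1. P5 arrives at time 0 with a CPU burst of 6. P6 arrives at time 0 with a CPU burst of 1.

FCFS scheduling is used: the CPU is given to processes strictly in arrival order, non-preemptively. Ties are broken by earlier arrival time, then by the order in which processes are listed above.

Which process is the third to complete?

Schedule: | P1 0-8 | P2 8-10 | P3 10-26 | P4 26-27 | P5 27-33 | P6 33-34 |
Completion: P1=8  P2=10  P3=26  P4=27  P5=33  P6=34
Finish order: P1 → P2 → P3 → P4 → P5 → P6

P3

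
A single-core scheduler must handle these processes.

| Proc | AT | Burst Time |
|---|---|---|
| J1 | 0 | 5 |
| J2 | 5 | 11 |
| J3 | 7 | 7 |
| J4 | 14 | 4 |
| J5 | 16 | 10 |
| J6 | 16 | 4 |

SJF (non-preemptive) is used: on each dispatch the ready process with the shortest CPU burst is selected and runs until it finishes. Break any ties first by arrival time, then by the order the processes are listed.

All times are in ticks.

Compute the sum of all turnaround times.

79

Schedule: | J1 0-5 | J2 5-16 | J4 16-20 | J6 20-24 | J3 24-31 | J5 31-41 |
Completion: J1=5  J2=16  J3=31  J4=20  J5=41  J6=24
Turnaround = completion − arrival: J1=5, J2=11, J3=24, J4=6, J5=25, J6=8
Total turnaround = 5 + 11 + 24 + 6 + 25 + 8 = 79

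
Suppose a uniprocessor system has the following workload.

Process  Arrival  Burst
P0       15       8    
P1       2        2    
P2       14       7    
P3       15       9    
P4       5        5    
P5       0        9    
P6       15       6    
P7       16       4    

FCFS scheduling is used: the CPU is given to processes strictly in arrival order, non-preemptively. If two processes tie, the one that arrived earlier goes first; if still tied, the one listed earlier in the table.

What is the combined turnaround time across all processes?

144

Schedule: | P5 0-9 | P1 9-11 | P4 11-16 | P2 16-23 | P0 23-31 | P3 31-40 | P6 40-46 | P7 46-50 |
Completion: P0=31  P1=11  P2=23  P3=40  P4=16  P5=9  P6=46  P7=50
Turnaround (C−A): P0=16  P1=9  P2=9  P3=25  P4=11  P5=9  P6=31  P7=34
Turnaround = completion − arrival: P0=16, P1=9, P2=9, P3=25, P4=11, P5=9, P6=31, P7=34
Total turnaround = 16 + 9 + 9 + 25 + 11 + 9 + 31 + 34 = 144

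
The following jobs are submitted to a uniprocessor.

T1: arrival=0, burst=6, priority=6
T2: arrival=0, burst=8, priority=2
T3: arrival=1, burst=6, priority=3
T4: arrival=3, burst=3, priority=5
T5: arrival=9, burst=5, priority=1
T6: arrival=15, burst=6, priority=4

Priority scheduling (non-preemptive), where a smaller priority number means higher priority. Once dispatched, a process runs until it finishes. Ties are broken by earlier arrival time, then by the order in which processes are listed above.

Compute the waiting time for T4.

Schedule: | T2 0-8 | T3 8-14 | T5 14-19 | T6 19-25 | T4 25-28 | T1 28-34 |
Completion: T1=34  T2=8  T3=14  T4=28  T5=19  T6=25
Turnaround (C−A): T1=34  T2=8  T3=13  T4=25  T5=10  T6=10
Waiting(T4) = turnaround − burst = 25 − 3 = 22

22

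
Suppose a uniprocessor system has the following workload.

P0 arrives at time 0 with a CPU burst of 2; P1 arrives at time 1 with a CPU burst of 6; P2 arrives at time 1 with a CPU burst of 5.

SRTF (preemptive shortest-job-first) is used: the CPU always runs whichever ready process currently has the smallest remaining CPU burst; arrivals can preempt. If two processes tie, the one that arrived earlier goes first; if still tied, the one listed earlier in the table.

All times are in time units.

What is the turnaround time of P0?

Schedule: | P0 0-2 | P2 2-7 | P1 7-13 |
Completion: P0=2  P1=13  P2=7
Turnaround (C−A): P0=2  P1=12  P2=6
Turnaround(P0) = completion − arrival = 2 − 0 = 2

2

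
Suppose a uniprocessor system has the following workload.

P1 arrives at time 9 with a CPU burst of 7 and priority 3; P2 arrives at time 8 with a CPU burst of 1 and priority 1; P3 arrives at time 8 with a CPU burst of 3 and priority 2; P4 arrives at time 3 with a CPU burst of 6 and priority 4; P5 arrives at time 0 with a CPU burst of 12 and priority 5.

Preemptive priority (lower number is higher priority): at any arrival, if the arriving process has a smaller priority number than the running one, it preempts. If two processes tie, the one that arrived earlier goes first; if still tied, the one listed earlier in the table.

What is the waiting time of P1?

3

Timeline: | P5 0-3 | P4 3-8 | P2 8-9 | P3 9-12 | P1 12-19 | P4 19-20 | P5 20-29 |
Completion: P1=19  P2=9  P3=12  P4=20  P5=29
Waiting(P1) = turnaround − burst = 10 − 7 = 3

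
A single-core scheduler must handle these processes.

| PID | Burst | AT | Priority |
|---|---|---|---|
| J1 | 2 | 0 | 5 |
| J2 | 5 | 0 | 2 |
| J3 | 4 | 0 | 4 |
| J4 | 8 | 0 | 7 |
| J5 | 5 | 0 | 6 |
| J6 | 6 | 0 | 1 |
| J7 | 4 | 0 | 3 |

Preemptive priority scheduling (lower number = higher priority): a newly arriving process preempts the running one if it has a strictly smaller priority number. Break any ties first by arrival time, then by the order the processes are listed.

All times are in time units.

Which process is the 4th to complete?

Schedule: | J6 0-6 | J2 6-11 | J7 11-15 | J3 15-19 | J1 19-21 | J5 21-26 | J4 26-34 |
Completion: J1=21  J2=11  J3=19  J4=34  J5=26  J6=6  J7=15
Finish order: J6 → J2 → J7 → J3 → J1 → J5 → J4

J3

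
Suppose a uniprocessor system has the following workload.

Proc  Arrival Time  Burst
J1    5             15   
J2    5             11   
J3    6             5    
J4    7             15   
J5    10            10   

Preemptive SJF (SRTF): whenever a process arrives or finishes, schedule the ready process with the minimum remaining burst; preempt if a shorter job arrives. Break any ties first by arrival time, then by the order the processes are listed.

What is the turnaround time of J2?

Timeline: | idle 0-5 | J2 5-6 | J3 6-11 | J2 11-21 | J5 21-31 | J1 31-46 | J4 46-61 |
Completion: J1=46  J2=21  J3=11  J4=61  J5=31
Turnaround (C−A): J1=41  J2=16  J3=5  J4=54  J5=21
Turnaround(J2) = completion − arrival = 21 − 5 = 16

16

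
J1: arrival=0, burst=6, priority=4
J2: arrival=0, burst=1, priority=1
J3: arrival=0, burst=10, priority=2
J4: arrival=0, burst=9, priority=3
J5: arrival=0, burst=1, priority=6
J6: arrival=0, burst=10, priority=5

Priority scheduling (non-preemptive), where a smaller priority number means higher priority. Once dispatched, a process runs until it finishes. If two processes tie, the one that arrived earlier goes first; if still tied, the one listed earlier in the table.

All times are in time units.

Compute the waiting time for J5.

36

Schedule: | J2 0-1 | J3 1-11 | J4 11-20 | J1 20-26 | J6 26-36 | J5 36-37 |
Completion: J1=26  J2=1  J3=11  J4=20  J5=37  J6=36
Turnaround (C−A): J1=26  J2=1  J3=11  J4=20  J5=37  J6=36
Waiting(J5) = turnaround − burst = 37 − 1 = 36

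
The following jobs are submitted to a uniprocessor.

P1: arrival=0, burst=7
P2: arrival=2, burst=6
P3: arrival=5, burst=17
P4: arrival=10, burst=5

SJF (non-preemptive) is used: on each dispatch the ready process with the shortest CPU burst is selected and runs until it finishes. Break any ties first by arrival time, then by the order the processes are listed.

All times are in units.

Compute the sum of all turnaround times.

Schedule: | P1 0-7 | P2 7-13 | P4 13-18 | P3 18-35 |
Completion: P1=7  P2=13  P3=35  P4=18
Turnaround = completion − arrival: P1=7, P2=11, P3=30, P4=8
Total turnaround = 7 + 11 + 30 + 8 = 56

56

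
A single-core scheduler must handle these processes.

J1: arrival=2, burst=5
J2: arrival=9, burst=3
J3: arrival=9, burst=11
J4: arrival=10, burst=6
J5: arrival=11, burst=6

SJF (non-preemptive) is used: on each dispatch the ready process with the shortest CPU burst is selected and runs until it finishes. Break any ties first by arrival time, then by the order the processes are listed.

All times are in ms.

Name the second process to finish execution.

Gantt: | idle 0-2 | J1 2-7 | idle 7-9 | J2 9-12 | J4 12-18 | J5 18-24 | J3 24-35 |
Completion: J1=7  J2=12  J3=35  J4=18  J5=24
Turnaround (C−A): J1=5  J2=3  J3=26  J4=8  J5=13
Finish order: J1 → J2 → J4 → J5 → J3

J2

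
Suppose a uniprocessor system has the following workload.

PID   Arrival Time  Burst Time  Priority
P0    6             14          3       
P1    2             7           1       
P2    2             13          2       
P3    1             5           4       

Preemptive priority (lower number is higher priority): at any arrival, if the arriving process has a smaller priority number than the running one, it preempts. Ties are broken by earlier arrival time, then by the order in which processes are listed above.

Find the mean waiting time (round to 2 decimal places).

Timeline: | idle 0-1 | P3 1-2 | P1 2-9 | P2 9-22 | P0 22-36 | P3 36-40 |
Completion: P0=36  P1=9  P2=22  P3=40
Waiting times: P0=16, P1=0, P2=7, P3=34
Average waiting = (16+0+7+34) / 4 = 57/4 = 14.25

14.25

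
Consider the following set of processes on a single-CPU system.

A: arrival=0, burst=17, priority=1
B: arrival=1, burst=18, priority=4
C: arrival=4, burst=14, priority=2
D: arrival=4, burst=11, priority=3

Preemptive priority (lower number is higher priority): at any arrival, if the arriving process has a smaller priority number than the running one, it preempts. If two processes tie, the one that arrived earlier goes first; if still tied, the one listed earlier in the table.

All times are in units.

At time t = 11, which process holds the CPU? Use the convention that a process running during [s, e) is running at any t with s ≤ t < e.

Schedule: | A 0-17 | C 17-31 | D 31-42 | B 42-60 |
Completion: A=17  B=60  C=31  D=42
Turnaround (C−A): A=17  B=59  C=27  D=38

A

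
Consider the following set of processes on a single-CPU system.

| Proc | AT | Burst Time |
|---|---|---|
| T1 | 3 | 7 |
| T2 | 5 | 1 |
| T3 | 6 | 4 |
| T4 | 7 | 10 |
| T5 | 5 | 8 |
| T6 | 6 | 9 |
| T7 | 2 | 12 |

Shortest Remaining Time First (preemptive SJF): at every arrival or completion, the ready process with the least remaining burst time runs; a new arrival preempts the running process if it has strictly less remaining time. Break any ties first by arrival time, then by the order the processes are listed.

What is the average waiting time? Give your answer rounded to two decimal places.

Schedule: | idle 0-2 | T7 2-3 | T1 3-5 | T2 5-6 | T3 6-10 | T1 10-15 | T5 15-23 | T6 23-32 | T4 32-42 | T7 42-53 |
Completion: T1=15  T2=6  T3=10  T4=42  T5=23  T6=32  T7=53
Turnaround (C−A): T1=12  T2=1  T3=4  T4=35  T5=18  T6=26  T7=51
Waiting times: T1=5, T2=0, T3=0, T4=25, T5=10, T6=17, T7=39
Average waiting = (5+0+0+25+10+17+39) / 7 = 96/7 = 13.71

13.71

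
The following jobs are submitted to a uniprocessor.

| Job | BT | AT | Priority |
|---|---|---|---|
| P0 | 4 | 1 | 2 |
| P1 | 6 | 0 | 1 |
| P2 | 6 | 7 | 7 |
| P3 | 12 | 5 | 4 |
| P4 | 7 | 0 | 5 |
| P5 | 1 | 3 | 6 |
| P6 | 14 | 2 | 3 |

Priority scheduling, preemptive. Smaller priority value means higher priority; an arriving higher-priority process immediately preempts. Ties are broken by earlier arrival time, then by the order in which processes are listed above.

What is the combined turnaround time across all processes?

Schedule: | P1 0-6 | P0 6-10 | P6 10-24 | P3 24-36 | P4 36-43 | P5 43-44 | P2 44-50 |
Completion: P0=10  P1=6  P2=50  P3=36  P4=43  P5=44  P6=24
Turnaround = completion − arrival: P0=9, P1=6, P2=43, P3=31, P4=43, P5=41, P6=22
Total turnaround = 9 + 6 + 43 + 31 + 43 + 41 + 22 = 195

195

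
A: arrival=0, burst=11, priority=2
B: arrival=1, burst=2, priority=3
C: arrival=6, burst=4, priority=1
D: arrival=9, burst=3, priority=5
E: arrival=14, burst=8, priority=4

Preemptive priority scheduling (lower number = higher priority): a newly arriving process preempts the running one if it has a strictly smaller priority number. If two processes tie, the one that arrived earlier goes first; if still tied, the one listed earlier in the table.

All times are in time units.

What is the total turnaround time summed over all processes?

Timeline: | A 0-6 | C 6-10 | A 10-15 | B 15-17 | E 17-25 | D 25-28 |
Completion: A=15  B=17  C=10  D=28  E=25
Turnaround (C−A): A=15  B=16  C=4  D=19  E=11
Turnaround = completion − arrival: A=15, B=16, C=4, D=19, E=11
Total turnaround = 15 + 16 + 4 + 19 + 11 = 65

65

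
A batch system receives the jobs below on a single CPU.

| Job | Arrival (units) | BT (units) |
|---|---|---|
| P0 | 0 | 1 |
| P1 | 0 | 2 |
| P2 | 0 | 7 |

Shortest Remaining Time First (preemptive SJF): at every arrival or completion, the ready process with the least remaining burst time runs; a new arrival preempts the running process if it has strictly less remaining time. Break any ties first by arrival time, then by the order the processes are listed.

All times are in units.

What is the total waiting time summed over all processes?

4

Gantt: | P0 0-1 | P1 1-3 | P2 3-10 |
Completion: P0=1  P1=3  P2=10
Waiting = turnaround − burst: P0=0, P1=1, P2=3
Total waiting = 0 + 1 + 3 = 4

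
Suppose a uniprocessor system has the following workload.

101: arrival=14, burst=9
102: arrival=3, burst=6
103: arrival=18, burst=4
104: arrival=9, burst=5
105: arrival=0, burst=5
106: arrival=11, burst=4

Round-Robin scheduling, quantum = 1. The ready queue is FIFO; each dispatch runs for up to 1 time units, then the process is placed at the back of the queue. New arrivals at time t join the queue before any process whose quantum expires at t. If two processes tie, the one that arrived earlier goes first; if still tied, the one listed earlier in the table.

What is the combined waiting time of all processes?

40

Timeline: | 105 0-3 | 102 3-4 | 105 4-5 | 102 5-6 | 105 6-7 | 102 7-9 | 104 9-10 | 102 10-11 | 104 11-12 | 106 12-13 | 102 13-14 | 104 14-15 | 106 15-16 | 101 16-17 | 104 17-18 | 106 18-19 | 101 19-20 | 103 20-21 | 104 21-22 | 106 22-23 | 101 23-24 | 103 24-25 | 101 25-26 | 103 26-27 | 101 27-28 | 103 28-29 | 101 29-33 |
Completion: 101=33  102=14  103=29  104=22  105=7  106=23
Turnaround (C−A): 101=19  102=11  103=11  104=13  105=7  106=12
Waiting = turnaround − burst: 101=10, 102=5, 103=7, 104=8, 105=2, 106=8
Total waiting = 10 + 5 + 7 + 8 + 2 + 8 = 40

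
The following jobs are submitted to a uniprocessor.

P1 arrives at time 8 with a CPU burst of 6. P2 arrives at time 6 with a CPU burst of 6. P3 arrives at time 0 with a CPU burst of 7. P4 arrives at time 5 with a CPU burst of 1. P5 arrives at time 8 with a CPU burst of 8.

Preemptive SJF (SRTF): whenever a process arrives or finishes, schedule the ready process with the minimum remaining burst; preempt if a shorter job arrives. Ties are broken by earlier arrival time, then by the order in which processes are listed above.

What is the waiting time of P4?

0

Gantt: | P3 0-5 | P4 5-6 | P3 6-8 | P2 8-14 | P1 14-20 | P5 20-28 |
Completion: P1=20  P2=14  P3=8  P4=6  P5=28
Waiting(P4) = turnaround − burst = 1 − 1 = 0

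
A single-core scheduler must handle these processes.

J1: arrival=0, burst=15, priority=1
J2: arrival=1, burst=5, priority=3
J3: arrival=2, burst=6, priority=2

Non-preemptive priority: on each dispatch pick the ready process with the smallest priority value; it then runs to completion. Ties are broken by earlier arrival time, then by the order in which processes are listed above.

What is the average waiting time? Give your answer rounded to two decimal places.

11.00

Schedule: | J1 0-15 | J3 15-21 | J2 21-26 |
Completion: J1=15  J2=26  J3=21
Turnaround (C−A): J1=15  J2=25  J3=19
Waiting times: J1=0, J2=20, J3=13
Average waiting = (0+20+13) / 3 = 33/3 = 11.00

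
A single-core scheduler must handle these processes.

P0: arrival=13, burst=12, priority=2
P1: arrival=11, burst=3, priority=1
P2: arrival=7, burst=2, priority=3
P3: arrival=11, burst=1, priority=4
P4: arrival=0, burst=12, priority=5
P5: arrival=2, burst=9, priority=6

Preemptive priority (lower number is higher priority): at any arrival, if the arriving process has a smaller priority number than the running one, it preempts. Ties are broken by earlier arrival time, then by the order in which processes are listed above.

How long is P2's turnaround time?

2

Schedule: | P4 0-7 | P2 7-9 | P4 9-11 | P1 11-14 | P0 14-26 | P3 26-27 | P4 27-30 | P5 30-39 |
Completion: P0=26  P1=14  P2=9  P3=27  P4=30  P5=39
Turnaround(P2) = completion − arrival = 9 − 7 = 2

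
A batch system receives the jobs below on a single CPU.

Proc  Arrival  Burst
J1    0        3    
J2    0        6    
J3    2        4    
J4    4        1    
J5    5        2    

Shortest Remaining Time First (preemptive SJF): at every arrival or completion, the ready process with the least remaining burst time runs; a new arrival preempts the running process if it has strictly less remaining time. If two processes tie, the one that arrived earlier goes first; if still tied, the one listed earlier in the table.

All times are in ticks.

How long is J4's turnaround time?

Schedule: | J1 0-3 | J3 3-4 | J4 4-5 | J5 5-7 | J3 7-10 | J2 10-16 |
Completion: J1=3  J2=16  J3=10  J4=5  J5=7
Turnaround(J4) = completion − arrival = 5 − 4 = 1

1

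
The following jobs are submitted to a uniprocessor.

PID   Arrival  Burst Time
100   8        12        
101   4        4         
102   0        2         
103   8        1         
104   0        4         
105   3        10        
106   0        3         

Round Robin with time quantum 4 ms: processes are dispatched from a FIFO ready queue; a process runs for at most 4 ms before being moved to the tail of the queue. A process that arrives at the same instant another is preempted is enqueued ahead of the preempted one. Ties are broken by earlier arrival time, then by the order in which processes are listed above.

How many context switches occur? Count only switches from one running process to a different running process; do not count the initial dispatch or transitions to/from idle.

10

Gantt: | 102 0-2 | 104 2-6 | 106 6-9 | 105 9-13 | 101 13-17 | 100 17-21 | 103 21-22 | 105 22-26 | 100 26-30 | 105 30-32 | 100 32-36 |
Completion: 100=36  101=17  102=2  103=22  104=6  105=32  106=9
Turnaround (C−A): 100=28  101=13  102=2  103=14  104=6  105=29  106=9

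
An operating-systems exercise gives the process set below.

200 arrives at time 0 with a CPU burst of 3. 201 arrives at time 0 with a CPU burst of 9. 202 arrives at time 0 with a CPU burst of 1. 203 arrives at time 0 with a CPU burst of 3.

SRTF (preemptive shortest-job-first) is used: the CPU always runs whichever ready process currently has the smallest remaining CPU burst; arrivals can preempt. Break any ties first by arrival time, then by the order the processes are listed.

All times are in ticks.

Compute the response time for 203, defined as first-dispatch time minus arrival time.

4

Schedule: | 202 0-1 | 200 1-4 | 203 4-7 | 201 7-16 |
Completion: 200=4  201=16  202=1  203=7
Turnaround (C−A): 200=4  201=16  202=1  203=7
Response(203) = first start − arrival = 4 − 0 = 4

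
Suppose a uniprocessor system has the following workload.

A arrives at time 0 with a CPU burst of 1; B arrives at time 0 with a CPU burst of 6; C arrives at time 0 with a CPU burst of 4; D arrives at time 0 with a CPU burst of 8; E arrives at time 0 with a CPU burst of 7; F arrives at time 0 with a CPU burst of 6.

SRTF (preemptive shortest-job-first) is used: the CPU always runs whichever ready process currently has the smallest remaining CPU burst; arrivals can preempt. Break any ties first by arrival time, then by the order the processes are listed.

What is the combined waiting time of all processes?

Schedule: | A 0-1 | C 1-5 | B 5-11 | F 11-17 | E 17-24 | D 24-32 |
Completion: A=1  B=11  C=5  D=32  E=24  F=17
Turnaround (C−A): A=1  B=11  C=5  D=32  E=24  F=17
Waiting = turnaround − burst: A=0, B=5, C=1, D=24, E=17, F=11
Total waiting = 0 + 5 + 1 + 24 + 17 + 11 = 58

58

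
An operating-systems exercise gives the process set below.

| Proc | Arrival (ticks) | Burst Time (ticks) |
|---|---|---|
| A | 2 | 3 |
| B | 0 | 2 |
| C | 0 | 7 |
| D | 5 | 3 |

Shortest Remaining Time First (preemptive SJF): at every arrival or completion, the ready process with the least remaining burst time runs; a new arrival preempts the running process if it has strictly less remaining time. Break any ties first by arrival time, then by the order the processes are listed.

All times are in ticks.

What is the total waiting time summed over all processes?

Timeline: | B 0-2 | A 2-5 | D 5-8 | C 8-15 |
Completion: A=5  B=2  C=15  D=8
Turnaround (C−A): A=3  B=2  C=15  D=3
Waiting = turnaround − burst: A=0, B=0, C=8, D=0
Total waiting = 0 + 0 + 8 + 0 = 8

8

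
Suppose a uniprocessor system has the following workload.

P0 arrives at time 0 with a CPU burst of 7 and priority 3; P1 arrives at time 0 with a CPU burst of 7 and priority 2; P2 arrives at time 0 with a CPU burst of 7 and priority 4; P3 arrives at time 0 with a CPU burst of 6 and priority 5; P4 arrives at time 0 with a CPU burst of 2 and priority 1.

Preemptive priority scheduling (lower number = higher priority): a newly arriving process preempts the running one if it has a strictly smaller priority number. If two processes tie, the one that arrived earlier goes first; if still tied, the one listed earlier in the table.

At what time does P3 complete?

Timeline: | P4 0-2 | P1 2-9 | P0 9-16 | P2 16-23 | P3 23-29 |
Completion: P0=16  P1=9  P2=23  P3=29  P4=2
Turnaround (C−A): P0=16  P1=9  P2=23  P3=29  P4=2

29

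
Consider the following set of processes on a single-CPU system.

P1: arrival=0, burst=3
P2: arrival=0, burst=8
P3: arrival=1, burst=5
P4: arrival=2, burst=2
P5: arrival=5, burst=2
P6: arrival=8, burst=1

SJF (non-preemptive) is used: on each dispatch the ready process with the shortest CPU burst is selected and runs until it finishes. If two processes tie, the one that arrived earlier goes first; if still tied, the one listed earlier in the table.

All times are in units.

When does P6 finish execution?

Schedule: | P1 0-3 | P4 3-5 | P5 5-7 | P3 7-12 | P6 12-13 | P2 13-21 |
Completion: P1=3  P2=21  P3=12  P4=5  P5=7  P6=13

13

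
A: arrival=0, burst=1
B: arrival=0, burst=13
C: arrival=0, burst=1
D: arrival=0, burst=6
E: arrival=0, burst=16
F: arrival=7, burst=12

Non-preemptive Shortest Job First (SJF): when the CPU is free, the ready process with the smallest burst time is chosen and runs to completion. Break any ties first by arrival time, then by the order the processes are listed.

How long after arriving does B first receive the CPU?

Schedule: | A 0-1 | C 1-2 | D 2-8 | F 8-20 | B 20-33 | E 33-49 |
Completion: A=1  B=33  C=2  D=8  E=49  F=20
Response(B) = first start − arrival = 20 − 0 = 20

20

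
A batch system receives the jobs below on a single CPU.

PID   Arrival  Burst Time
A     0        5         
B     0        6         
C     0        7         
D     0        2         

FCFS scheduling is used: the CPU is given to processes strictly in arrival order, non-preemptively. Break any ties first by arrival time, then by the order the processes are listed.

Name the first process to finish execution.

A

Schedule: | A 0-5 | B 5-11 | C 11-18 | D 18-20 |
Completion: A=5  B=11  C=18  D=20
Turnaround (C−A): A=5  B=11  C=18  D=20
Finish order: A → B → C → D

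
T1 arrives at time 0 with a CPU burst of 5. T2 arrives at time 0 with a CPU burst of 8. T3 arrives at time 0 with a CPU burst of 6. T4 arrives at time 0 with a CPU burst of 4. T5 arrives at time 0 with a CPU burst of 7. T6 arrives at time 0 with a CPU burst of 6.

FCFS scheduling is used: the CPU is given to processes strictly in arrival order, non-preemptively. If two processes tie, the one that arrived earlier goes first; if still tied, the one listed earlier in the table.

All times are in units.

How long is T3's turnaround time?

Gantt: | T1 0-5 | T2 5-13 | T3 13-19 | T4 19-23 | T5 23-30 | T6 30-36 |
Completion: T1=5  T2=13  T3=19  T4=23  T5=30  T6=36
Turnaround(T3) = completion − arrival = 19 − 0 = 19

19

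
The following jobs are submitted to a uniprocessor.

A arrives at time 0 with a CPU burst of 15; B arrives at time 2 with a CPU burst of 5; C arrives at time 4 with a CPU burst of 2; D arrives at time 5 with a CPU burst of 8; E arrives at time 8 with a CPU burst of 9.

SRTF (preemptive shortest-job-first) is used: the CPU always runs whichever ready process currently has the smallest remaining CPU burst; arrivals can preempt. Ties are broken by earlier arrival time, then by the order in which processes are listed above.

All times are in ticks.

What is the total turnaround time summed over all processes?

78

Timeline: | A 0-2 | B 2-4 | C 4-6 | B 6-9 | D 9-17 | E 17-26 | A 26-39 |
Completion: A=39  B=9  C=6  D=17  E=26
Turnaround (C−A): A=39  B=7  C=2  D=12  E=18
Turnaround = completion − arrival: A=39, B=7, C=2, D=12, E=18
Total turnaround = 39 + 7 + 2 + 12 + 18 = 78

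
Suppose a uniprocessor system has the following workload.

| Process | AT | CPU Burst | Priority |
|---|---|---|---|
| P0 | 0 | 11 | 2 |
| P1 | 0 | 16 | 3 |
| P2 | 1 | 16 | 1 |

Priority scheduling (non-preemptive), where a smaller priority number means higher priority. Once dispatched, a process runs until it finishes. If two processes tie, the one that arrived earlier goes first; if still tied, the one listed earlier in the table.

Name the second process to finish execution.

P2

Schedule: | P0 0-11 | P2 11-27 | P1 27-43 |
Completion: P0=11  P1=43  P2=27
Turnaround (C−A): P0=11  P1=43  P2=26
Finish order: P0 → P2 → P1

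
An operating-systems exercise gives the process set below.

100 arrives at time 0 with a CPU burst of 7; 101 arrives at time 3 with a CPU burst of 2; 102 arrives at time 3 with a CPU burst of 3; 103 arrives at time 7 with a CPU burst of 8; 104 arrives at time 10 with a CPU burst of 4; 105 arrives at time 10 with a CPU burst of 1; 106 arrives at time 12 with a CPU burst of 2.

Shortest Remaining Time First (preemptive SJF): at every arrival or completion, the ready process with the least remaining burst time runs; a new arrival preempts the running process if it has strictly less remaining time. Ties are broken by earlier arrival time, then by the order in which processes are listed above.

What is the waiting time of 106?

1

Timeline: | 100 0-3 | 101 3-5 | 102 5-8 | 100 8-10 | 105 10-11 | 100 11-13 | 106 13-15 | 104 15-19 | 103 19-27 |
Completion: 100=13  101=5  102=8  103=27  104=19  105=11  106=15
Turnaround (C−A): 100=13  101=2  102=5  103=20  104=9  105=1  106=3
Waiting(106) = turnaround − burst = 3 − 2 = 1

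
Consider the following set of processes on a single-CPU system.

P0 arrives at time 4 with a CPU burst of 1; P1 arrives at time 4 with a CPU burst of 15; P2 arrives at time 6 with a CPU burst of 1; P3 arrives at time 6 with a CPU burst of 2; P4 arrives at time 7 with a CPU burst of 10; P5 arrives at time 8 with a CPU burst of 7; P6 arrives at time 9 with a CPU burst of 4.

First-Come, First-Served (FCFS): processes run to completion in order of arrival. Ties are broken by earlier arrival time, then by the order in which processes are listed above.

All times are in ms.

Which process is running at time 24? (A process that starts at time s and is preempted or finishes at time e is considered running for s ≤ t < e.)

Timeline: | idle 0-4 | P0 4-5 | P1 5-20 | P2 20-21 | P3 21-23 | P4 23-33 | P5 33-40 | P6 40-44 |
Completion: P0=5  P1=20  P2=21  P3=23  P4=33  P5=40  P6=44
Turnaround (C−A): P0=1  P1=16  P2=15  P3=17  P4=26  P5=32  P6=35

P4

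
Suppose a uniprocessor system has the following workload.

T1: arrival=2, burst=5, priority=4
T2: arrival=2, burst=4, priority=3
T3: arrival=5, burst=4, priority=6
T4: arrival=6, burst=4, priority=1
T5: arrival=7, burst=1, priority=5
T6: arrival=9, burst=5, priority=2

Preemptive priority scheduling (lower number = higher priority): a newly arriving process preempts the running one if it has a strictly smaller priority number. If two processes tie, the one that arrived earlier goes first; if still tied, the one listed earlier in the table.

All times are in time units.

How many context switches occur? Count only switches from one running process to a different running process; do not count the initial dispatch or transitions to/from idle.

Gantt: | idle 0-2 | T2 2-6 | T4 6-10 | T6 10-15 | T1 15-20 | T5 20-21 | T3 21-25 |
Completion: T1=20  T2=6  T3=25  T4=10  T5=21  T6=15

5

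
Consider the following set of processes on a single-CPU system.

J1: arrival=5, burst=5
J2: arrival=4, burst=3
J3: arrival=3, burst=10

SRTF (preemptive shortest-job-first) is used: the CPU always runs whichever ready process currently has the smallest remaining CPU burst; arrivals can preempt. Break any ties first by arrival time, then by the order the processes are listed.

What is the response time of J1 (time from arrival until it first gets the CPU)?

2

Schedule: | idle 0-3 | J3 3-4 | J2 4-7 | J1 7-12 | J3 12-21 |
Completion: J1=12  J2=7  J3=21
Turnaround (C−A): J1=7  J2=3  J3=18
Response(J1) = first start − arrival = 7 − 5 = 2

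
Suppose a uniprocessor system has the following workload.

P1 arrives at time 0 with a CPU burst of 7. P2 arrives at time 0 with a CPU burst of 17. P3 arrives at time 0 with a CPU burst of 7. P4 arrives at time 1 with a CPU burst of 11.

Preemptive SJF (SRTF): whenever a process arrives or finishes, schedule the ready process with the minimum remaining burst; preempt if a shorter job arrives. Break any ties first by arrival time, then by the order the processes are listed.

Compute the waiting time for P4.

13

Timeline: | P1 0-7 | P3 7-14 | P4 14-25 | P2 25-42 |
Completion: P1=7  P2=42  P3=14  P4=25
Turnaround (C−A): P1=7  P2=42  P3=14  P4=24
Waiting(P4) = turnaround − burst = 24 − 11 = 13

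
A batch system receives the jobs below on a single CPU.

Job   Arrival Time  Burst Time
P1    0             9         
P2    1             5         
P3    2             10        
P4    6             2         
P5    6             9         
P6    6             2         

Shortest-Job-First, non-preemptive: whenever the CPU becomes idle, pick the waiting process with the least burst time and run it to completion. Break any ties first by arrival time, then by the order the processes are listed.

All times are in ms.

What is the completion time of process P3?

Gantt: | P1 0-9 | P4 9-11 | P6 11-13 | P2 13-18 | P5 18-27 | P3 27-37 |
Completion: P1=9  P2=18  P3=37  P4=11  P5=27  P6=13
Turnaround (C−A): P1=9  P2=17  P3=35  P4=5  P5=21  P6=7

37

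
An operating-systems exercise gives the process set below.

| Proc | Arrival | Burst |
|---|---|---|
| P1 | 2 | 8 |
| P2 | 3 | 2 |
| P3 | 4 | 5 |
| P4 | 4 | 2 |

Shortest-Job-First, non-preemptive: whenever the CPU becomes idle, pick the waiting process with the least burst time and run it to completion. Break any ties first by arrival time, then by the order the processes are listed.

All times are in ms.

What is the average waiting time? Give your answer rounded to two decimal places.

6.25

Timeline: | idle 0-2 | P1 2-10 | P2 10-12 | P4 12-14 | P3 14-19 |
Completion: P1=10  P2=12  P3=19  P4=14
Turnaround (C−A): P1=8  P2=9  P3=15  P4=10
Waiting times: P1=0, P2=7, P3=10, P4=8
Average waiting = (0+7+10+8) / 4 = 25/4 = 6.25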